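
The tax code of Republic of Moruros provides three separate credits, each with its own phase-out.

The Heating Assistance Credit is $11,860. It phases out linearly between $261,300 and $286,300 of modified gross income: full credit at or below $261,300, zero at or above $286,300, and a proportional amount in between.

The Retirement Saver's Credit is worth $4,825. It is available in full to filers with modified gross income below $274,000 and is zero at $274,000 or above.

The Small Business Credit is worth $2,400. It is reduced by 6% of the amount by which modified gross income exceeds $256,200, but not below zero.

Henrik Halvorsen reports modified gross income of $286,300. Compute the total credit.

$594

Heating Assistance Credit: $286,300 is at or above $286,300, so the credit is $0.
Retirement Saver's Credit: $286,300 meets or exceeds the $274,000 cutoff, so the credit is $0.
Small Business Credit: 6% of the $30,100 excess over $256,200 is $1,806; credit = $2,400 − $1,806 = $594.
Total: $0 + $0 + $594 = $594.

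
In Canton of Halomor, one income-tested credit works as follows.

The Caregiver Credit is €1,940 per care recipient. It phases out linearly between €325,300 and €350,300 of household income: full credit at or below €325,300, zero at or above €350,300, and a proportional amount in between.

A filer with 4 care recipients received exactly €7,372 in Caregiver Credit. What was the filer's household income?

€326,550

Full credit = 4 × €1,940 = €7,760.
€7,372 is 7,372/7,760 of the full €7,760, so 388/7,760 of the €25,000 range has been used: income = €325,300 + €25,000 × 388/7,760 = €326,550.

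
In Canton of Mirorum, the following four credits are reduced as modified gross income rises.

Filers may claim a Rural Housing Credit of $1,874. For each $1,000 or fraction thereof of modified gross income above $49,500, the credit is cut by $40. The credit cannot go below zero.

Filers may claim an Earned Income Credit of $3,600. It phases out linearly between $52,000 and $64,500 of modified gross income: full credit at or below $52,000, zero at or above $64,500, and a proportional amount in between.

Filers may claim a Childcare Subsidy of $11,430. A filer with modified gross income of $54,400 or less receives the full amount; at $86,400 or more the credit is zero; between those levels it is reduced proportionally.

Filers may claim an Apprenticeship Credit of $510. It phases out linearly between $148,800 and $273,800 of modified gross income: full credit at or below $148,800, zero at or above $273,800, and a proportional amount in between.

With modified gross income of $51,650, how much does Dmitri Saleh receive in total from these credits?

Rural Housing Credit: income exceeds $49,500 by $2,150, which is 3 full-or-partial $1,000 increments; reduction = 3 × $40 = $120, leaving $1,754.
Earned Income Credit: $51,650 is at or below the $52,000 threshold, so the full $3,600 applies.
Childcare Subsidy: $51,650 is at or below the $54,400 threshold, so the full $11,430 applies.
Apprenticeship Credit: $51,650 is at or below the $148,800 threshold, so the full $510 applies.
Total: $1,754 + $3,600 + $11,430 + $510 = $17,294.

$17,294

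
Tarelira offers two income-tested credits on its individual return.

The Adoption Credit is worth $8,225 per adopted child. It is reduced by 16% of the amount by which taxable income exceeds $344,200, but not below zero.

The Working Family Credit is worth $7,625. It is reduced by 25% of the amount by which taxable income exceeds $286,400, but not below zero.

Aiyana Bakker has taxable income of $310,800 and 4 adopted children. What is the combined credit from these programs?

Adoption Credit: base = 4 × $8,225 = $32,900. $310,800 is at or below the $344,200 threshold, so the full $32,900 applies.
Working Family Credit: 25% of the $24,400 excess over $286,400 is $6,100; credit = $7,625 − $6,100 = $1,525.
Total: $32,900 + $1,525 = $34,425.

$34,425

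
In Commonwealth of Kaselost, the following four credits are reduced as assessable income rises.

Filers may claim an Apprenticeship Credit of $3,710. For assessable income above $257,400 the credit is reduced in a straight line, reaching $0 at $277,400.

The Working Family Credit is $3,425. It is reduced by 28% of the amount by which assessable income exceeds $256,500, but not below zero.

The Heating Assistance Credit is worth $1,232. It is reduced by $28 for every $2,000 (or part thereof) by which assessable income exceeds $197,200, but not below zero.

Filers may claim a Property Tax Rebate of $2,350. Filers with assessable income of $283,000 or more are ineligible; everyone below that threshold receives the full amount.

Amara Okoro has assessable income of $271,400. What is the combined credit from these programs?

Apprenticeship Credit: $271,400 is $14,000 into a $20,000 phase-out range, leaving 6,000/20,000 of the credit: $3,710 × 6,000/20,000 = $1,113.
Working Family Credit: 28% of the $14,900 excess over $256,500 is $4,172 ≥ base, so the credit is $0.
Heating Assistance Credit: income exceeds $197,200 by $74,200, which is 38 full-or-partial $2,000 increments; reduction = 38 × $28 = $1,064, leaving $168.
Property Tax Rebate: $271,400 is below the $283,000 cutoff, so the full $2,350 applies.
Total: $1,113 + $0 + $168 + $2,350 = $3,631.

$3,631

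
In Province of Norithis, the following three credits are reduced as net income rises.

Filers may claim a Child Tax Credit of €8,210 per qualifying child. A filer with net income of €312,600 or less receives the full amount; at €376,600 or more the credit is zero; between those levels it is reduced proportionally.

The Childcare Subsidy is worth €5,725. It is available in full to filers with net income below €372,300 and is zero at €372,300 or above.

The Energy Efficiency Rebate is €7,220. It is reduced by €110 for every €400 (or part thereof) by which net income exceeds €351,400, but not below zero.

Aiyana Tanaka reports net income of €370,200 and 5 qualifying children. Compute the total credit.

€11,880

Child Tax Credit: base = 5 × €8,210 = €41,050. €370,200 is €57,600 into a €64,000 phase-out range, leaving 6,400/64,000 of the credit: €41,050 × 6,400/64,000 = €4,105.
Childcare Subsidy: €370,200 is below the €372,300 cutoff, so the full €5,725 applies.
Energy Efficiency Rebate: income exceeds €351,400 by €18,800, which is 47 full-or-partial €400 increments; reduction = 47 × €110 = €5,170, leaving €2,050.
Total: €4,105 + €5,725 + €2,050 = €11,880.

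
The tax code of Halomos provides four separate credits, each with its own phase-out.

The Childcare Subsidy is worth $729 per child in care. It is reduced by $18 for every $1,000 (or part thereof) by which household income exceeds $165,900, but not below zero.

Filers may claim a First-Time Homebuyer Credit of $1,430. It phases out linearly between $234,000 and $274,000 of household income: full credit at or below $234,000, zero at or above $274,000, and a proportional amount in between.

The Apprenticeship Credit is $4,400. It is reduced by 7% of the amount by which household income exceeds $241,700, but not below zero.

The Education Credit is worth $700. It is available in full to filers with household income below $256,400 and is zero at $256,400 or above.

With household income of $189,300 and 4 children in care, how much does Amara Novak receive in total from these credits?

$9,014

Childcare Subsidy: base = 4 × $729 = $2,916. income exceeds $165,900 by $23,400, which is 24 full-or-partial $1,000 increments; reduction = 24 × $18 = $432, leaving $2,484.
First-Time Homebuyer Credit: $189,300 is at or below the $234,000 threshold, so the full $1,430 applies.
Apprenticeship Credit: $189,300 is at or below the $241,700 threshold, so the full $4,400 applies.
Education Credit: $189,300 is below the $256,400 cutoff, so the full $700 applies.
Total: $2,484 + $1,430 + $4,400 + $700 = $9,014.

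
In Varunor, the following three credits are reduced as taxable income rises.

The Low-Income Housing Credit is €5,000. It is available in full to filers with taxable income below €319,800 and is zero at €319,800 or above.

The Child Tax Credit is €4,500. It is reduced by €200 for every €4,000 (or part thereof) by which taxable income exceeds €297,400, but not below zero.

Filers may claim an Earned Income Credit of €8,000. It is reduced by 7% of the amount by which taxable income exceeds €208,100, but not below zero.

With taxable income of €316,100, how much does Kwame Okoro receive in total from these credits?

€8,940

Low-Income Housing Credit: €316,100 is below the €319,800 cutoff, so the full €5,000 applies.
Child Tax Credit: income exceeds €297,400 by €18,700, which is 5 full-or-partial €4,000 increments; reduction = 5 × €200 = €1,000, leaving €3,500.
Earned Income Credit: 7% of the €108,000 excess over €208,100 is €7,560; credit = €8,000 − €7,560 = €440.
Total: €5,000 + €3,500 + €440 = €8,940.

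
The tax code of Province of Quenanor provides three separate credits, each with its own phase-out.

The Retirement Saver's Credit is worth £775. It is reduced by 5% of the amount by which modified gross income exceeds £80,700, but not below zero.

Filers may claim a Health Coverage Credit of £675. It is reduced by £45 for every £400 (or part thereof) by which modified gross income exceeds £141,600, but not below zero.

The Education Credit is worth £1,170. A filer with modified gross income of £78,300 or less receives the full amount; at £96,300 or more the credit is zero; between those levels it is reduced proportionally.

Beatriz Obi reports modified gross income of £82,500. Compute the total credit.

£2,257

Retirement Saver's Credit: 5% of the £1,800 excess over £80,700 is £90; credit = £775 − £90 = £685.
Health Coverage Credit: £82,500 is at or below the £141,600 threshold, so the full £675 applies.
Education Credit: £82,500 is £4,200 into a £18,000 phase-out range, leaving 13,800/18,000 of the credit: £1,170 × 13,800/18,000 = £897.
Total: £685 + £675 + £897 = £2,257.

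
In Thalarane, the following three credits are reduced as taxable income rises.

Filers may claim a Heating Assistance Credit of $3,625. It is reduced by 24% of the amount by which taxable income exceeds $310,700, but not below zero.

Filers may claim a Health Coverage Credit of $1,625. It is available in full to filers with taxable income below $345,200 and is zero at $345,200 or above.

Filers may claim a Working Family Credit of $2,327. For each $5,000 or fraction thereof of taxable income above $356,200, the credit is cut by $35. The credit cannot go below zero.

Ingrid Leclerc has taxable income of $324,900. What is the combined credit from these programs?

$4,169

Heating Assistance Credit: 24% of the $14,200 excess over $310,700 is $3,408; credit = $3,625 − $3,408 = $217.
Health Coverage Credit: $324,900 is below the $345,200 cutoff, so the full $1,625 applies.
Working Family Credit: $324,900 is at or below the $356,200 threshold, so the full $2,327 applies.
Total: $217 + $1,625 + $2,327 = $4,169.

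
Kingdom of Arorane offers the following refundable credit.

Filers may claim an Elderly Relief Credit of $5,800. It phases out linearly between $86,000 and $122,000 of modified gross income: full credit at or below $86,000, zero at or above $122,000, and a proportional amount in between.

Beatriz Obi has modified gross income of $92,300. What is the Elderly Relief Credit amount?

Elderly Relief Credit: $92,300 is $6,300 into a $36,000 phase-out range, leaving 29,700/36,000 of the credit: $5,800 × 29,700/36,000 = $4,785.

$4,785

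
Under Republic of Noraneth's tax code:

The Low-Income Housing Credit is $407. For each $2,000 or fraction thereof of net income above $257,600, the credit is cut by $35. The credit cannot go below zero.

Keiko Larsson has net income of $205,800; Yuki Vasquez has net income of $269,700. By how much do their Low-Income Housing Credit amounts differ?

Keiko ($205,800): Low-Income Housing Credit: $205,800 is at or below the $257,600 threshold, so the full $407 applies.
Yuki ($269,700): Low-Income Housing Credit: income exceeds $257,600 by $12,100, which is 7 full-or-partial $2,000 increments; reduction = 7 × $35 = $245, leaving $162.
Difference: |$407 − $162| = $245.

$245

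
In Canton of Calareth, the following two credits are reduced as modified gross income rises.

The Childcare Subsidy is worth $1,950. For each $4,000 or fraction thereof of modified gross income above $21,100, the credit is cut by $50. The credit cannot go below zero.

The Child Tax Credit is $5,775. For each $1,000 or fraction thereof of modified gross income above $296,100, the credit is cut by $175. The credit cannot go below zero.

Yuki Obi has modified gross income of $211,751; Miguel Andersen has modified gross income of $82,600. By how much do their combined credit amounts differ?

$1,150

Yuki ($211,751): Childcare Subsidy: income exceeds $21,100 by $190,651 → 48 increments × $50 = $2,400 ≥ base, so the credit is $0. Child Tax Credit: $211,751 is at or below the $296,100 threshold, so the full $5,775 applies. total $0 + $5,775 = $5,775
Miguel ($82,600): Childcare Subsidy: income exceeds $21,100 by $61,500, which is 16 full-or-partial $4,000 increments; reduction = 16 × $50 = $800, leaving $1,150. Child Tax Credit: $82,600 is at or below the $296,100 threshold, so the full $5,775 applies. total $1,150 + $5,775 = $6,925
Difference: |$5,775 − $6,925| = $1,150.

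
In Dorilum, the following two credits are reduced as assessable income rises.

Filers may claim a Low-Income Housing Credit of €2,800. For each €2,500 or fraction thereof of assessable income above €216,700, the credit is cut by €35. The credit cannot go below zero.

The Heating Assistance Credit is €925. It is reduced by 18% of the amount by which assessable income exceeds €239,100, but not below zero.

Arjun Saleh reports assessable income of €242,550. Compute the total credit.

Low-Income Housing Credit: income exceeds €216,700 by €25,850, which is 11 full-or-partial €2,500 increments; reduction = 11 × €35 = €385, leaving €2,415.
Heating Assistance Credit: 18% of the €3,450 excess over €239,100 is €621; credit = €925 − €621 = €304.
Total: €2,415 + €304 = €2,719.

€2,719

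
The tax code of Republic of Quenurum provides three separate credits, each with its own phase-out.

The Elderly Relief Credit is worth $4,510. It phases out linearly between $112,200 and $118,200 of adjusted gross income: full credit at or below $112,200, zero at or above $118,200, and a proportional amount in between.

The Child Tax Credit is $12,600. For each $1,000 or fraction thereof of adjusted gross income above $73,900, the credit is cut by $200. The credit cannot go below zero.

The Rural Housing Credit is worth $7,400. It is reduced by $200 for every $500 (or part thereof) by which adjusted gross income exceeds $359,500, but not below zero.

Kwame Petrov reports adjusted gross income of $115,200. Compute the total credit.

Elderly Relief Credit: $115,200 is $3,000 into a $6,000 phase-out range, leaving 3,000/6,000 of the credit: $4,510 × 3,000/6,000 = $2,255.
Child Tax Credit: income exceeds $73,900 by $41,300, which is 42 full-or-partial $1,000 increments; reduction = 42 × $200 = $8,400, leaving $4,200.
Rural Housing Credit: $115,200 is at or below the $359,500 threshold, so the full $7,400 applies.
Total: $2,255 + $4,200 + $7,400 = $13,855.

$13,855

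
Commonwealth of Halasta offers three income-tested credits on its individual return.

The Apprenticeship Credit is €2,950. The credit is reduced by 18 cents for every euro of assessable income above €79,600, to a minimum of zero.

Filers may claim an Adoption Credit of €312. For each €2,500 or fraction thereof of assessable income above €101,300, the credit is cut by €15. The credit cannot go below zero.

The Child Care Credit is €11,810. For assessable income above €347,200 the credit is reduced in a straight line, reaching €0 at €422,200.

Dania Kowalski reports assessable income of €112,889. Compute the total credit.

Apprenticeship Credit: 18% of the €33,289 excess over €79,600 is €5,992.02 ≥ base, so the credit is €0.
Adoption Credit: income exceeds €101,300 by €11,589, which is 5 full-or-partial €2,500 increments; reduction = 5 × €15 = €75, leaving €237.
Child Care Credit: €112,889 is at or below the €347,200 threshold, so the full €11,810 applies.
Total: €0 + €237 + €11,810 = €12,047.

€12,047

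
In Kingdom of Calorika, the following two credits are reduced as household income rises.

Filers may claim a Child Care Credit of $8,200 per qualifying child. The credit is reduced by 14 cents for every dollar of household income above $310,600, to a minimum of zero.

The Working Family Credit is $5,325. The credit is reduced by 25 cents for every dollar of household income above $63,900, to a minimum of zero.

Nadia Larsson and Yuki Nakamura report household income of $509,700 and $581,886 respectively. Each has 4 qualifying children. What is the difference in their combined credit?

Nadia ($509,700): Child Care Credit: base = 4 × $8,200 = $32,800. 14% of the $199,100 excess over $310,600 is $27,874; credit = $32,800 − $27,874 = $4,926. Working Family Credit: 25% of the $445,800 excess over $63,900 is $111,450 ≥ base, so the credit is $0. total $4,926 + $0 = $4,926
Yuki ($581,886): Child Care Credit: base = 4 × $8,200 = $32,800. 14% of the $271,286 excess over $310,600 is $37,980.04 ≥ base, so the credit is $0. Working Family Credit: 25% of the $517,986 excess over $63,900 is $129,496.50 ≥ base, so the credit is $0. total $0 + $0 = $0
Difference: |$4,926 − $0| = $4,926.

$4,926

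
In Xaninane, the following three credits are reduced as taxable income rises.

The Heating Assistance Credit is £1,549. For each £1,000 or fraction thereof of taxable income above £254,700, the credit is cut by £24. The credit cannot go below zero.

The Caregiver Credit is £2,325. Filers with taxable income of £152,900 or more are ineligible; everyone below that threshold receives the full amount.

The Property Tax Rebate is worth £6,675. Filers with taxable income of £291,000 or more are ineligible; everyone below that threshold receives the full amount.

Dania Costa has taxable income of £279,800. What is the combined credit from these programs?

£7,600

Heating Assistance Credit: income exceeds £254,700 by £25,100, which is 26 full-or-partial £1,000 increments; reduction = 26 × £24 = £624, leaving £925.
Caregiver Credit: £279,800 meets or exceeds the £152,900 cutoff, so the credit is £0.
Property Tax Rebate: £279,800 is below the £291,000 cutoff, so the full £6,675 applies.
Total: £925 + £0 + £6,675 = £7,600.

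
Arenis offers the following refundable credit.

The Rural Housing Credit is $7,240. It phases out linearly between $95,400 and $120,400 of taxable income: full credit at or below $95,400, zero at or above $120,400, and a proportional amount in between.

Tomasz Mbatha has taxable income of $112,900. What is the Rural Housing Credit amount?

Rural Housing Credit: $112,900 is $17,500 into a $25,000 phase-out range, leaving 7,500/25,000 of the credit: $7,240 × 7,500/25,000 = $2,172.

$2,172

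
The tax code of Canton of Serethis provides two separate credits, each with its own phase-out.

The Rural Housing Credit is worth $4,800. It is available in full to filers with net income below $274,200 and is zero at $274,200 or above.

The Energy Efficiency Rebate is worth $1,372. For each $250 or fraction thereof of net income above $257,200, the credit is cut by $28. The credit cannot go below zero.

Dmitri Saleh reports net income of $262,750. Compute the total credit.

$5,528

Rural Housing Credit: $262,750 is below the $274,200 cutoff, so the full $4,800 applies.
Energy Efficiency Rebate: income exceeds $257,200 by $5,550, which is 23 full-or-partial $250 increments; reduction = 23 × $28 = $644, leaving $728.
Total: $4,800 + $728 = $5,528.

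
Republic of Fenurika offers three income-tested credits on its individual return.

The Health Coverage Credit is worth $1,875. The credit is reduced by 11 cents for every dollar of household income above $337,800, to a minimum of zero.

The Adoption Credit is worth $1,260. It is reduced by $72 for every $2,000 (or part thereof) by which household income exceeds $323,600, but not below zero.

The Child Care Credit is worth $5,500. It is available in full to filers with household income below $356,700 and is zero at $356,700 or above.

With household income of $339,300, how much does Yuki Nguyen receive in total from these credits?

$7,894

Health Coverage Credit: 11% of the $1,500 excess over $337,800 is $165; credit = $1,875 − $165 = $1,710.
Adoption Credit: income exceeds $323,600 by $15,700, which is 8 full-or-partial $2,000 increments; reduction = 8 × $72 = $576, leaving $684.
Child Care Credit: $339,300 is below the $356,700 cutoff, so the full $5,500 applies.
Total: $1,710 + $684 + $5,500 = $7,894.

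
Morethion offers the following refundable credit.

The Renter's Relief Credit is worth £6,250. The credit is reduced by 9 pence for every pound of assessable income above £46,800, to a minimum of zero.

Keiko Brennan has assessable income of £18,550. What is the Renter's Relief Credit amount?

£6,250

Renter's Relief Credit: £18,550 is at or below the £46,800 threshold, so the full £6,250 applies.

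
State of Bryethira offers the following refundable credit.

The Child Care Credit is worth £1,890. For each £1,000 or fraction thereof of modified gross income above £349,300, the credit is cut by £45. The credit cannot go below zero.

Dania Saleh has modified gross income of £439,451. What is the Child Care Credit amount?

£0

Child Care Credit: income exceeds £349,300 by £90,151 → 91 increments × £45 = £4,095 ≥ base, so the credit is £0.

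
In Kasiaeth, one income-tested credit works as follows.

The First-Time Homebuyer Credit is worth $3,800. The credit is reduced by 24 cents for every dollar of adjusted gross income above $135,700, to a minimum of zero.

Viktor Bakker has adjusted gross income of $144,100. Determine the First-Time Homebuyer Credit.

First-Time Homebuyer Credit: 24% of the $8,400 excess over $135,700 is $2,016; credit = $3,800 − $2,016 = $1,784.

$1,784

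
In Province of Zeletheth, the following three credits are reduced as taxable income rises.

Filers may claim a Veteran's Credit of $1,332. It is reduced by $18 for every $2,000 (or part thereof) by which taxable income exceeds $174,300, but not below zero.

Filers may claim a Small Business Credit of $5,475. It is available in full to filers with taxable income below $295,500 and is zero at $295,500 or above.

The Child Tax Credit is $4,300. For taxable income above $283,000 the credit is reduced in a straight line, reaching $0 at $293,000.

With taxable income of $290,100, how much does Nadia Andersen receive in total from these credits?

Veteran's Credit: income exceeds $174,300 by $115,800, which is 58 full-or-partial $2,000 increments; reduction = 58 × $18 = $1,044, leaving $288.
Small Business Credit: $290,100 is below the $295,500 cutoff, so the full $5,475 applies.
Child Tax Credit: $290,100 is $7,100 into a $10,000 phase-out range, leaving 2,900/10,000 of the credit: $4,300 × 2,900/10,000 = $1,247.
Total: $288 + $5,475 + $1,247 = $7,010.

$7,010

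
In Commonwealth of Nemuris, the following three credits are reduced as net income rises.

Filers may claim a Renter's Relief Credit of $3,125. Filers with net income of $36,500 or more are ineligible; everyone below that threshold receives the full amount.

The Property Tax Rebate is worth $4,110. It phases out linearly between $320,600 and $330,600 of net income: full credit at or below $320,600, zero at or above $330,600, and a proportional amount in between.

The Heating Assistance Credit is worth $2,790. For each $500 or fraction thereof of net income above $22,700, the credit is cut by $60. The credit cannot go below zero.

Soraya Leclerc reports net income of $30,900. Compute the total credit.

Renter's Relief Credit: $30,900 is below the $36,500 cutoff, so the full $3,125 applies.
Property Tax Rebate: $30,900 is at or below the $320,600 threshold, so the full $4,110 applies.
Heating Assistance Credit: income exceeds $22,700 by $8,200, which is 17 full-or-partial $500 increments; reduction = 17 × $60 = $1,020, leaving $1,770.
Total: $3,125 + $4,110 + $1,770 = $9,005.

$9,005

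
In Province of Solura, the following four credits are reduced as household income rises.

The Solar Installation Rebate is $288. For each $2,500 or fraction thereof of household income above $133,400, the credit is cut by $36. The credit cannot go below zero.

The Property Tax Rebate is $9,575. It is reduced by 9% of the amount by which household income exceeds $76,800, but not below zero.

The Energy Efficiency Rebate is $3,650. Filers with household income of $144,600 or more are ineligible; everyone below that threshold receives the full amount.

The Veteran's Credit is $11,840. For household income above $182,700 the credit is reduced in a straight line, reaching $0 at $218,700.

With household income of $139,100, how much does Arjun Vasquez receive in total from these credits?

Solar Installation Rebate: income exceeds $133,400 by $5,700, which is 3 full-or-partial $2,500 increments; reduction = 3 × $36 = $108, leaving $180.
Property Tax Rebate: 9% of the $62,300 excess over $76,800 is $5,607; credit = $9,575 − $5,607 = $3,968.
Energy Efficiency Rebate: $139,100 is below the $144,600 cutoff, so the full $3,650 applies.
Veteran's Credit: $139,100 is at or below the $182,700 threshold, so the full $11,840 applies.
Total: $180 + $3,968 + $3,650 + $11,840 = $19,638.

$19,638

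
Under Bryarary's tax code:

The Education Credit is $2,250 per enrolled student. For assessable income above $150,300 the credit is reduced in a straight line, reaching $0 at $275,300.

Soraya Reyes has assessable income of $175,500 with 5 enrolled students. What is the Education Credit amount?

$8,982

Education Credit: base = 5 × $2,250 = $11,250. $175,500 is $25,200 into a $125,000 phase-out range, leaving 99,800/125,000 of the credit: $11,250 × 99,800/125,000 = $8,982.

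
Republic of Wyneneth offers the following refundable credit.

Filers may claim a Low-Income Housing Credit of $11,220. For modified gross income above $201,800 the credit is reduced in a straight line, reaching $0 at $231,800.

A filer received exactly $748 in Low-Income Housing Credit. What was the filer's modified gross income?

$229,800

$748 is 748/11,220 of the full $11,220, so 10,472/11,220 of the $30,000 range has been used: income = $201,800 + $30,000 × 10,472/11,220 = $229,800.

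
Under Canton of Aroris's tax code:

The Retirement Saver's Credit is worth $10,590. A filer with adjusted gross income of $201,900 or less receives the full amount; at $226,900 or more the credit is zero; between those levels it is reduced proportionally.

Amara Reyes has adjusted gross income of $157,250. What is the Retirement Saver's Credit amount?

$10,590

Retirement Saver's Credit: $157,250 is at or below the $201,900 threshold, so the full $10,590 applies.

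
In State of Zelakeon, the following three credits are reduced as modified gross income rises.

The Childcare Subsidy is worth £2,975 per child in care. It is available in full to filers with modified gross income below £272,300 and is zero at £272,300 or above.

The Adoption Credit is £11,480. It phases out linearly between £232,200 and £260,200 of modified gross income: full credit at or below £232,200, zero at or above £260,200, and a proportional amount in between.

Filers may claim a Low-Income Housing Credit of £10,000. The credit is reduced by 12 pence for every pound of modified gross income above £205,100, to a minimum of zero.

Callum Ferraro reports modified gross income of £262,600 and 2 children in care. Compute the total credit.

£9,050

Childcare Subsidy: base = 2 × £2,975 = £5,950. £262,600 is below the £272,300 cutoff, so the full £5,950 applies.
Adoption Credit: £262,600 is at or above £260,200, so the credit is £0.
Low-Income Housing Credit: 12% of the £57,500 excess over £205,100 is £6,900; credit = £10,000 − £6,900 = £3,100.
Total: £5,950 + £0 + £3,100 = £9,050.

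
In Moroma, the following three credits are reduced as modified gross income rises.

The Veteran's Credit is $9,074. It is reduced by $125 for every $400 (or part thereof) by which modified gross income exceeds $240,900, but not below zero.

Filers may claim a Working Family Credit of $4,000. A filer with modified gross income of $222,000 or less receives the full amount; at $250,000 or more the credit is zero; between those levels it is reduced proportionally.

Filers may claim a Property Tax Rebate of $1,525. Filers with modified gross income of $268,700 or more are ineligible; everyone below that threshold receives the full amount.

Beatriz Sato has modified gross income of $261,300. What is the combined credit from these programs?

$4,224

Veteran's Credit: income exceeds $240,900 by $20,400, which is 51 full-or-partial $400 increments; reduction = 51 × $125 = $6,375, leaving $2,699.
Working Family Credit: $261,300 is at or above $250,000, so the credit is $0.
Property Tax Rebate: $261,300 is below the $268,700 cutoff, so the full $1,525 applies.
Total: $2,699 + $0 + $1,525 = $4,224.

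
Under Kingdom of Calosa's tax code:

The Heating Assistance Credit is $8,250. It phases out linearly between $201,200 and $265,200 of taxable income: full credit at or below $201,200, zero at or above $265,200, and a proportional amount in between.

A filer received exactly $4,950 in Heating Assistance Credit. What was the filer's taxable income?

$226,800

$4,950 is 4,950/8,250 of the full $8,250, so 3,300/8,250 of the $64,000 range has been used: income = $201,200 + $64,000 × 3,300/8,250 = $226,800.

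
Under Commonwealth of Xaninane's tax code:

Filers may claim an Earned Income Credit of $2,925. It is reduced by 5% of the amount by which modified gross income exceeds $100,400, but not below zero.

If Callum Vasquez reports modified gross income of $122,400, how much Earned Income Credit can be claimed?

$1,825

Earned Income Credit: 5% of the $22,000 excess over $100,400 is $1,100; credit = $2,925 − $1,100 = $1,825.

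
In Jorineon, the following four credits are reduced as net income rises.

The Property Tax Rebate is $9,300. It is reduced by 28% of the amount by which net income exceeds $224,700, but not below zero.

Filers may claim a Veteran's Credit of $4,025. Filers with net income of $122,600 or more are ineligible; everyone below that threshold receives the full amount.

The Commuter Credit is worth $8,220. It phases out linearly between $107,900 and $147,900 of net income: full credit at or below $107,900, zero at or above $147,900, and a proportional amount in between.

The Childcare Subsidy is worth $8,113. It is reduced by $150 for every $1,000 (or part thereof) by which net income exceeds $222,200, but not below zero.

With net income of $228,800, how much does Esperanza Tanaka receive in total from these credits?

Property Tax Rebate: 28% of the $4,100 excess over $224,700 is $1,148; credit = $9,300 − $1,148 = $8,152.
Veteran's Credit: $228,800 meets or exceeds the $122,600 cutoff, so the credit is $0.
Commuter Credit: $228,800 is at or above $147,900, so the credit is $0.
Childcare Subsidy: income exceeds $222,200 by $6,600, which is 7 full-or-partial $1,000 increments; reduction = 7 × $150 = $1,050, leaving $7,063.
Total: $8,152 + $0 + $0 + $7,063 = $15,215.

$15,215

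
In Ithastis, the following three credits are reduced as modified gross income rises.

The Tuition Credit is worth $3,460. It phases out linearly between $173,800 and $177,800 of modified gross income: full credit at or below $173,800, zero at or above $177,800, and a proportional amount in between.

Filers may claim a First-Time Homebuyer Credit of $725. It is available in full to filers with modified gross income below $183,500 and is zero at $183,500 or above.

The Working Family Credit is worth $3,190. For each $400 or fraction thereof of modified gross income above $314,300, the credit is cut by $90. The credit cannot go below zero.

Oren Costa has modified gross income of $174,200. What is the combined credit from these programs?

Tuition Credit: $174,200 is $400 into a $4,000 phase-out range, leaving 3,600/4,000 of the credit: $3,460 × 3,600/4,000 = $3,114.
First-Time Homebuyer Credit: $174,200 is below the $183,500 cutoff, so the full $725 applies.
Working Family Credit: $174,200 is at or below the $314,300 threshold, so the full $3,190 applies.
Total: $3,114 + $725 + $3,190 = $7,029.

$7,029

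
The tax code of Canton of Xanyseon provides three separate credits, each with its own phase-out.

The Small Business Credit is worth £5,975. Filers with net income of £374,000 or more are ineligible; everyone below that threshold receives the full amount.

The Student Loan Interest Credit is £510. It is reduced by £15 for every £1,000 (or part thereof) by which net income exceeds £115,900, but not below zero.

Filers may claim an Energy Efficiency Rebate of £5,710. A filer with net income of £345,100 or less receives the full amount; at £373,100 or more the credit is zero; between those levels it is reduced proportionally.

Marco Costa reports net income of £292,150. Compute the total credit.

£11,685

Small Business Credit: £292,150 is below the £374,000 cutoff, so the full £5,975 applies.
Student Loan Interest Credit: income exceeds £115,900 by £176,250 → 177 increments × £15 = £2,655 ≥ base, so the credit is £0.
Energy Efficiency Rebate: £292,150 is at or below the £345,100 threshold, so the full £5,710 applies.
Total: £5,975 + £0 + £5,710 = £11,685.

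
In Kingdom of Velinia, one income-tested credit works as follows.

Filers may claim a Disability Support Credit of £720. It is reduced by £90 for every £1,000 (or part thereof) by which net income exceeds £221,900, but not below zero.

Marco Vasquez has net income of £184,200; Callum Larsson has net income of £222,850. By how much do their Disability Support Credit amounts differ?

£90

Marco (£184,200): Disability Support Credit: £184,200 is at or below the £221,900 threshold, so the full £720 applies.
Callum (£222,850): Disability Support Credit: income exceeds £221,900 by £950, which is 1 full-or-partial £1,000 increment; reduction = 1 × £90 = £90, leaving £630.
Difference: |£720 − £630| = £90.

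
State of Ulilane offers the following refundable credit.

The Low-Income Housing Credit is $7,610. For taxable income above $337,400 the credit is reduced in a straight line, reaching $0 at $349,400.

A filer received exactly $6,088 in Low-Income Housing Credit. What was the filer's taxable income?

$339,800

$6,088 is 6,088/7,610 of the full $7,610, so 1,522/7,610 of the $12,000 range has been used: income = $337,400 + $12,000 × 1,522/7,610 = $339,800.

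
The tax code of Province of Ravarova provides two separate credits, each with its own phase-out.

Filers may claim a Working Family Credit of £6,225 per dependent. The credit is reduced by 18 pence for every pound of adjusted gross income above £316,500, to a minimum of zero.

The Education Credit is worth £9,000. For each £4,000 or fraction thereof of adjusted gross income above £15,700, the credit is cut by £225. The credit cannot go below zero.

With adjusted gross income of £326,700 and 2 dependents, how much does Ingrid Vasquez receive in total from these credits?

Working Family Credit: base = 2 × £6,225 = £12,450. 18% of the £10,200 excess over £316,500 is £1,836; credit = £12,450 − £1,836 = £10,614.
Education Credit: income exceeds £15,700 by £311,000 → 78 increments × £225 = £17,550 ≥ base, so the credit is £0.
Total: £10,614 + £0 = £10,614.

£10,614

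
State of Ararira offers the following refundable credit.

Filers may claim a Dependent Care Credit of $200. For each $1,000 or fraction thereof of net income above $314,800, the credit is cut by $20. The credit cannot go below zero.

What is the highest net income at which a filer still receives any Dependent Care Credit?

$323,800

After 9 increments the reduction is 9 × $20 = $180, leaving $20; one more increment wipes it out. Increment 9 ends at excess 9 × $1,000 = $9,000, so the highest qualifying income is $314,800 + $9,000 = $323,800.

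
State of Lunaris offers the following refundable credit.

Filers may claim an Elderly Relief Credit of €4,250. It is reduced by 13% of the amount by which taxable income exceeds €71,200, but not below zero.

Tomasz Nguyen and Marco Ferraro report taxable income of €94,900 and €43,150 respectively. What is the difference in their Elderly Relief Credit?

€3,081

Tomasz (€94,900): Elderly Relief Credit: 13% of the €23,700 excess over €71,200 is €3,081; credit = €4,250 − €3,081 = €1,169.
Marco (€43,150): Elderly Relief Credit: €43,150 is at or below the €71,200 threshold, so the full €4,250 applies.
Difference: |€1,169 − €4,250| = €3,081.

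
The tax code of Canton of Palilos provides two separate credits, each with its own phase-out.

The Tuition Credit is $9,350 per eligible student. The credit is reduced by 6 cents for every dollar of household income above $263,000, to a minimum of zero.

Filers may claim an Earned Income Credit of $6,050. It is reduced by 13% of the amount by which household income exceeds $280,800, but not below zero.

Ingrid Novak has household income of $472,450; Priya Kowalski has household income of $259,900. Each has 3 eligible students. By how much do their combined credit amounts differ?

$18,617

Ingrid ($472,450): Tuition Credit: base = 3 × $9,350 = $28,050. 6% of the $209,450 excess over $263,000 is $12,567; credit = $28,050 − $12,567 = $15,483. Earned Income Credit: 13% of the $191,650 excess over $280,800 is $24,914.50 ≥ base, so the credit is $0. total $15,483 + $0 = $15,483
Priya ($259,900): Tuition Credit: base = 3 × $9,350 = $28,050. $259,900 is at or below the $263,000 threshold, so the full $28,050 applies. Earned Income Credit: $259,900 is at or below the $280,800 threshold, so the full $6,050 applies. total $28,050 + $6,050 = $34,100
Difference: |$15,483 − $34,100| = $18,617.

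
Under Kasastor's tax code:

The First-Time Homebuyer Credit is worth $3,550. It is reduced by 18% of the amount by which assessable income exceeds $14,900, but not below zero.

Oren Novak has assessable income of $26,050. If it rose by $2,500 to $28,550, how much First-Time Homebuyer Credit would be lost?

$450

At $26,050 — 18% of the $11,150 excess over $14,900 is $2,007; credit = $3,550 − $2,007 = $1,543.
At $28,550 — 18% of the $13,650 excess over $14,900 is $2,457; credit = $3,550 − $2,457 = $1,093.
Lost: $1,543 − $1,093 = $450.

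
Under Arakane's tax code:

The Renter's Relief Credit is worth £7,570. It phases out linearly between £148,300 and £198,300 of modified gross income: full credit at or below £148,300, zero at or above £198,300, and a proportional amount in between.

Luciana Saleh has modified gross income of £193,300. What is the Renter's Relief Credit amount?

Renter's Relief Credit: £193,300 is £45,000 into a £50,000 phase-out range, leaving 5,000/50,000 of the credit: £7,570 × 5,000/50,000 = £757.

£757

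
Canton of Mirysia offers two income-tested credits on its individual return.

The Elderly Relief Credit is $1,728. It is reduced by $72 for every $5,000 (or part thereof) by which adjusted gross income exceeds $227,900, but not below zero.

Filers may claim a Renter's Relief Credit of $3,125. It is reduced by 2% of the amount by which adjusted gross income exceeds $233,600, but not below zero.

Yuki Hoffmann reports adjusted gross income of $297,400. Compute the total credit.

Elderly Relief Credit: income exceeds $227,900 by $69,500, which is 14 full-or-partial $5,000 increments; reduction = 14 × $72 = $1,008, leaving $720.
Renter's Relief Credit: 2% of the $63,800 excess over $233,600 is $1,276; credit = $3,125 − $1,276 = $1,849.
Total: $720 + $1,849 = $2,569.

$2,569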